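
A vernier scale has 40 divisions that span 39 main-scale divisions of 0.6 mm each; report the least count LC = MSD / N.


LC = MSD / n_div
= 0.6 / 40
= 0.0150

0.0150


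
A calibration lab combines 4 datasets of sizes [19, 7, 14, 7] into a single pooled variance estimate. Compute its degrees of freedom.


nu = sum_i (n_i - 1)
nu = ((19 - 1) + (7 - 1) + (14 - 1) + (7 - 1))
nu = 18 + 6 + 13 + 6
nu = 43

43


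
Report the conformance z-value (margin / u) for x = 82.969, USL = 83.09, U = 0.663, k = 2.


u = U / k = 0.663 / 2 = 0.3315
margin = |USL - x| = |83.09 - 82.969| = 0.121
z = margin / u = 0.121 / 0.3315
z = 0.3650

0.3650


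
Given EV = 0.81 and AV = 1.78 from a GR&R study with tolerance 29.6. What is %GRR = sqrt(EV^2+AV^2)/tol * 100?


GRR = sqrt(EV^2 + AV^2) = sqrt(0.81^2 + 1.78^2) = 1.9556329
%GRR = GRR / tol * 100 = 1.9556329 / 29.6 * 100
%GRR = 6.6069

6.6069


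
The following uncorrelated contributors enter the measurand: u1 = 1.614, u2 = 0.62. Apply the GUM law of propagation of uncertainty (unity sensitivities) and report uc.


uc = sqrt(1.614^2 + 0.62^2)
uc = sqrt(2.989396)
uc = 1.7290

1.7290


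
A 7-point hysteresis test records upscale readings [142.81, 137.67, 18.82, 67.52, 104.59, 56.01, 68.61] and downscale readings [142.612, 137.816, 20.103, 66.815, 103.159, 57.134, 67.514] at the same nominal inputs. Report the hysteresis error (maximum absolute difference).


|142.81 - 142.612| = 0.1980
|137.67 - 137.816| = 0.1460
|18.82 - 20.103| = 1.2830
|67.52 - 66.815| = 0.7050
|104.59 - 103.159| = 1.4310
|56.01 - 57.134| = 1.1240
|68.61 - 67.514| = 1.0960
hysteresis = max(diffs) = 1.4310

1.4310


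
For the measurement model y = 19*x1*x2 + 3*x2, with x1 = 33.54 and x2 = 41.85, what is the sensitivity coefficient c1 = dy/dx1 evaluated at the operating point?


y = 19*x1*x2 + 3*x2
dy/dx1 = 19*x2
Evaluate at x2 = 41.85: c1 = 19 * 41.85
c1 = 795.1500

795.1500


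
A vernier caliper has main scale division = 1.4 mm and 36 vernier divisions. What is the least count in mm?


LC = MSD / n_div
= 1.4 / 36
= 0.0389

0.0389


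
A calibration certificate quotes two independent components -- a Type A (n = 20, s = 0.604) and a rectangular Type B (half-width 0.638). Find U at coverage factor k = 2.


u_A = s / sqrt(n) = 0.604 / sqrt(20) = 0.13505851
u_B = half_width / sqrt(3) = 0.638 / sqrt(3) = 0.36834947
uc = sqrt(u_A^2 + u_B^2) = sqrt(0.13505851^2 + 0.36834947^2) = 0.39232911
U = k * uc = 2 * 0.39232911
U = 0.7847

0.7847


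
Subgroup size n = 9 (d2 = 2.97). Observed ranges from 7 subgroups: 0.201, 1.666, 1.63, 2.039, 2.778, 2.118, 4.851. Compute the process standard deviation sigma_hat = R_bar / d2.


R_bar = (0.201 + 1.666 + 1.63 + 2.039 + 2.778 + 2.118 + 4.851) / 7
R_bar = 15.283 / 7 = 2.1832857
sigma_hat = R_bar / d2 = 2.1832857 / 2.97 = 0.7351

0.7351


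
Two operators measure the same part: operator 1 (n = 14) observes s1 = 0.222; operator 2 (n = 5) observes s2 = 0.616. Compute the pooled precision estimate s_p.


s_p = sqrt(((n1-1)*s1^2 + (n2-1)*s2^2) / (n1+n2-2))
numerator = (14-1)*0.222^2 + (5-1)*0.616^2 = 0.640692 + 1.517824 = 2.158516
denominator = 14 + 5 - 2 = 17
s_p^2 = 2.158516 / 17 = 0.12697153
s_p = sqrt(0.12697153) = 0.3563

0.3563


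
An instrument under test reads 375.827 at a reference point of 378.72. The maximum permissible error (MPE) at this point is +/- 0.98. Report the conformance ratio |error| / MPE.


e = indication - reference = 375.827 - 378.72 = -2.8930
|e| = 2.8930
ratio = |e| / MPE = 2.8930 / 0.98
ratio = 2.9520

2.9520


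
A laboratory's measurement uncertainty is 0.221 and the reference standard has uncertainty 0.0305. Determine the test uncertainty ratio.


TUR = u_lab / u_ref
= 0.221 / 0.0305
= 7.2459

7.2459


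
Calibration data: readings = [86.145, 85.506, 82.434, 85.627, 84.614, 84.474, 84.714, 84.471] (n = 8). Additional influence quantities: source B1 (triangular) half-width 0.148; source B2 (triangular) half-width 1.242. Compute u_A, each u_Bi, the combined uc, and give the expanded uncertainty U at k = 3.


mean = (86.145 + 85.506 + 82.434 + 85.627 + 84.614 + 84.474 + 84.714 + 84.471) / 8 = 84.748125
s = sqrt(sum((x - mean)^2)/(n-1)) = 1.1227725
u_A = s / sqrt(n) = 1.1227725 / sqrt(8) = 0.39696002
u_B1 = 0.148 / sqrt(6) = 0.060420747
u_B2 = 1.242 / sqrt(6) = 0.50704438
uc = sqrt(0.39696002^2 + 0.060420747^2 + 0.50704438^2) = 0.64677811
U = k * uc = 3 * 0.64677811
U = 1.9403

1.9403


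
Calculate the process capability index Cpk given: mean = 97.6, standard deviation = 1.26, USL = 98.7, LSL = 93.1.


Cpu = (USL - mean) / (3*sigma) = (98.7 - 97.6) / (3*1.26) = 0.2910
Cpl = (mean - LSL) / (3*sigma) = (97.6 - 93.1) / (3*1.26) = 1.1905
Cpk = min(Cpu, Cpl) = 0.2910

0.2910


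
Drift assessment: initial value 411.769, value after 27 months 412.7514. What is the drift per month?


rate = (v2 - v1) / months
= (412.7514 - 411.769) / 27
= 0.9824 / 27
= 0.0364

0.0364


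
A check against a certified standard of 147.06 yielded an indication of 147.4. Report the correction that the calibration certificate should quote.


Correction = standard - reading
= 147.06 - 147.4
= -0.3400

-0.3400


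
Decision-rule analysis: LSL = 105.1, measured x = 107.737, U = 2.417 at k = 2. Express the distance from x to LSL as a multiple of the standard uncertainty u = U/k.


u = U / k = 2.417 / 2 = 1.2085
margin = |LSL - x| = |105.1 - 107.737| = 2.637
z = margin / u = 2.637 / 1.2085
z = 2.1820

2.1820


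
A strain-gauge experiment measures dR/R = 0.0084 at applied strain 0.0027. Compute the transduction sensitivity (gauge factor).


GF = (dR/R) / epsilon
= 0.0084 / 0.0027
= 3.1111

3.1111


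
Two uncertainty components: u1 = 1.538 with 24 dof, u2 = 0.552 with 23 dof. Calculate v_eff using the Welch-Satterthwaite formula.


uc = sqrt(u1^2 + u2^2) = sqrt(1.538^2 + 0.552^2) = 1.6340588
v_eff = uc^4 / (u1^4/v1 + u2^4/v2)
= 1.6340588^4 / (1.538^4/24 + 0.552^4/23)
= 7.1296912 / 0.23717527
v_eff = 30.0609

30.0609


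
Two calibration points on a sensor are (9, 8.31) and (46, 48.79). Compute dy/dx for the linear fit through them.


slope = (y2 - y1) / (x2 - x1)
= (48.79 - 8.31) / (46 - 9)
= 40.4800 / 37
= 1.0941

1.0941


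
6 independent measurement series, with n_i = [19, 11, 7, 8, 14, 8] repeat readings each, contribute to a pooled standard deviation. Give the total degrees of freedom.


nu = sum_i (n_i - 1)
nu = ((19 - 1) + (11 - 1) + (7 - 1) + (8 - 1) + (14 - 1) + (8 - 1))
nu = 18 + 10 + 6 + 7 + 13 + 7
nu = 61

61


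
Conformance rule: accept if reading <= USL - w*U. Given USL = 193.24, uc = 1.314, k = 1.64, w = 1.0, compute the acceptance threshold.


U = k * uc = 1.64 * 1.314 = 2.15496
guard band g = w * U = 1.0 * 2.15496 = 2.15496
AL = USL - g = 193.24 - 2.15496
AL = 191.0850

191.0850


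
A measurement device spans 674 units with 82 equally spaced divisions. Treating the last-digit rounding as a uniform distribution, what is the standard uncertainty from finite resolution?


resolution = range / divisions
resolution = 674 / 82 = 8.2195122
u_res = resolution / (2*sqrt(3))
u_res = 8.2195122 / 3.4641016
u_res = 2.3728

2.3728


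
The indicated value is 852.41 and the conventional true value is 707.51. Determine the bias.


Systematic error = measured - true
= 852.41 - 707.51
= 144.9000

144.9000


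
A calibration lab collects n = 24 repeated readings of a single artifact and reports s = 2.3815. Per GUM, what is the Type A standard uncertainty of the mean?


u_A = s / sqrt(n)
u_A = 2.3815 / sqrt(24)
u_A = 2.3815 / 4.8989795
u_A = 0.4861

0.4861


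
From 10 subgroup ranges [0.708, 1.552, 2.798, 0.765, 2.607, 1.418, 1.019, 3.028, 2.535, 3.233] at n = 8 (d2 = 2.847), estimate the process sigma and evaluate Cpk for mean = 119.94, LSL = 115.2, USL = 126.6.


R_bar = (0.708 + 1.552 + 2.798 + 0.765 + 2.607 + 1.418 + 1.019 + 3.028 + 2.535 + 3.233) / 10 = 1.9663
sigma = R_bar / d2 = 1.9663 / 2.847 = 0.69065683
Cp = (USL - LSL)/(6*sigma) = (126.6 - 115.2)/(6*0.69065683) = 2.7510
Cpu = (126.6 - 119.94)/(3*0.69065683) = 3.2143
Cpl = (119.94 - 115.2)/(3*0.69065683) = 2.2877
Cpk = min(Cpu, Cpl) = 2.2877

2.2877


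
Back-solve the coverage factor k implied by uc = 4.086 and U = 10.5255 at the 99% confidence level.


k = U / uc
k = 10.5255 / 4.086
k = 2.576

2.576


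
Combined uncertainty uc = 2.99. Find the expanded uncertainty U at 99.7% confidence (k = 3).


U = k * uc
U = 3 * 2.99
U = 8.9700

8.9700


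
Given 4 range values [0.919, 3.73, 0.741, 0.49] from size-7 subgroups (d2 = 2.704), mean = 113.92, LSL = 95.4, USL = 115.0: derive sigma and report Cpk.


R_bar = (0.919 + 3.73 + 0.741 + 0.49) / 4 = 1.47
sigma = R_bar / d2 = 1.47 / 2.704 = 0.54363905
Cp = (USL - LSL)/(6*sigma) = (115.0 - 95.4)/(6*0.54363905) = 6.0089
Cpu = (115.0 - 113.92)/(3*0.54363905) = 0.6622
Cpl = (113.92 - 95.4)/(3*0.54363905) = 11.3556
Cpk = min(Cpu, Cpl) = 0.6622

0.6622


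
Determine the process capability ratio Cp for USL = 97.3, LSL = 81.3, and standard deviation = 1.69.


Cp = (USL - LSL) / (6 * sigma)
= (97.3 - 81.3) / (6 * 1.69)
= 16.0000 / 10.1400
= 1.5779

1.5779


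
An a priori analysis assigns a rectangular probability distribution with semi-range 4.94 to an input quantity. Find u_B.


u_B = half_width / sqrt(3)
u_B = 4.94 / 1.7320508
u_B = 2.8521

2.8521


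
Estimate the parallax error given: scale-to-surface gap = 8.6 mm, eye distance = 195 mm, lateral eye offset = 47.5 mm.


error = h * offset / d
= 8.6 * 47.5 / 195
= 2.0949

2.0949


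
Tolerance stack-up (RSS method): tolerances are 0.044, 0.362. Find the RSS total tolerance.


RSS = sqrt(0.044^2 + 0.362^2)
= sqrt(0.13298)
= 0.3647

0.3647


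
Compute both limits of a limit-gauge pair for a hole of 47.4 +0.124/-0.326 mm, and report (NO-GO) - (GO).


GO = nominal - lower_tol (smallest hole = maximum material condition)
GO = 47.4 - 0.326 = 47.074
NO-GO = nominal + upper_tol (largest hole = least material condition)
NO-GO = 47.4 + 0.124 = 47.524
spread = NO-GO - GO = 47.524 - 47.074 = 0.4500

0.4500


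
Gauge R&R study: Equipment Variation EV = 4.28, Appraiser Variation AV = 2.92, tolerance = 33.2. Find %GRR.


GRR = sqrt(EV^2 + AV^2) = sqrt(4.28^2 + 2.92^2) = 5.1811968
%GRR = GRR / tol * 100 = 5.1811968 / 33.2 * 100
%GRR = 15.6060

15.6060


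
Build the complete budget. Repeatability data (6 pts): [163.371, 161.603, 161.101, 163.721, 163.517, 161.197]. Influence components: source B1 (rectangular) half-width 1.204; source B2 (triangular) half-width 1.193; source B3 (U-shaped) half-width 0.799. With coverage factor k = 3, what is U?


mean = (163.371 + 161.603 + 161.101 + 163.721 + 163.517 + 161.197) / 6 = 162.4183333
s = sqrt(sum((x - mean)^2)/(n-1)) = 1.2412392
u_A = s / sqrt(n) = 1.2412392 / sqrt(6) = 0.50673378
u_B1 = 1.204 / sqrt(3) = 0.69512972
u_B2 = 1.193 / sqrt(6) = 0.48704021
u_B3 = 0.799 / sqrt(2) = 0.56497832
uc = sqrt(0.50673378^2 + 0.69512972^2 + 0.48704021^2 + 0.56497832^2) = 1.1385926
U = k * uc = 3 * 1.1385926
U = 3.4158

3.4158


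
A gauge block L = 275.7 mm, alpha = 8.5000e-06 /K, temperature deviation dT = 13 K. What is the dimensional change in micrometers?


dL = L * alpha * dT
= 275.7 * 8.5000e-06 * 13
= 0.0304648 mm
dL_um = 0.0304648 * 1000 = 30.4648 um

30.4648


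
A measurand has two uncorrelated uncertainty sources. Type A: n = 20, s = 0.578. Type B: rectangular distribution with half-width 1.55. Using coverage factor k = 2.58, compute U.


u_A = s / sqrt(n) = 0.578 / sqrt(20) = 0.12924473
u_B = half_width / sqrt(3) = 1.55 / sqrt(3) = 0.89489292
uc = sqrt(u_A^2 + u_B^2) = sqrt(0.12924473^2 + 0.89489292^2) = 0.90417782
U = k * uc = 2.58 * 0.90417782
U = 2.3328

2.3328


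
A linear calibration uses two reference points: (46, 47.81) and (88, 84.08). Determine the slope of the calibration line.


slope = (y2 - y1) / (x2 - x1)
= (84.08 - 47.81) / (88 - 46)
= 36.2700 / 42
= 0.8636

0.8636


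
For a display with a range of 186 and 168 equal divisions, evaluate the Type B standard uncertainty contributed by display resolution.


resolution = range / divisions
resolution = 186 / 168 = 1.1071429
u_res = resolution / (2*sqrt(3))
u_res = 1.1071429 / 3.4641016
u_res = 0.3196

0.3196


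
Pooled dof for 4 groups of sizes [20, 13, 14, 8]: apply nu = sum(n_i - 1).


nu = sum_i (n_i - 1)
nu = ((20 - 1) + (13 - 1) + (14 - 1) + (8 - 1))
nu = 19 + 12 + 13 + 7
nu = 51

51


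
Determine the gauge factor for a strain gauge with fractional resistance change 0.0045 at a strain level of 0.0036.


GF = (dR/R) / epsilon
= 0.0045 / 0.0036
= 1.2500

1.2500


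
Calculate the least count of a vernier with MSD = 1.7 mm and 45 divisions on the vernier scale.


LC = MSD / n_div
= 1.7 / 45
= 0.0378

0.0378


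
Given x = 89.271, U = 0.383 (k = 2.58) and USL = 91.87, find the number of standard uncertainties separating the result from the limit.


u = U / k = 0.383 / 2.58 = 0.14844961
margin = |USL - x| = |91.87 - 89.271| = 2.599
z = margin / u = 2.599 / 0.14844961
z = 17.5076

17.5076


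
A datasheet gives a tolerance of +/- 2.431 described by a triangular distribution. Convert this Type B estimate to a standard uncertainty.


u_B = half_width / sqrt(6)
u_B = 2.431 / 2.4494897
u_B = 0.9925

0.9925


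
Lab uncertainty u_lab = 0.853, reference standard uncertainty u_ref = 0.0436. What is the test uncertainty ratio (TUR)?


TUR = u_lab / u_ref
= 0.853 / 0.0436
= 19.5642

19.5642


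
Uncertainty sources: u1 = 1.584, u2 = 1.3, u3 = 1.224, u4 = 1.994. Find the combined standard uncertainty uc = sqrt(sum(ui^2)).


uc = sqrt(1.584^2 + 1.3^2 + 1.224^2 + 1.994^2)
uc = sqrt(9.673268)
uc = 3.1102

3.1102


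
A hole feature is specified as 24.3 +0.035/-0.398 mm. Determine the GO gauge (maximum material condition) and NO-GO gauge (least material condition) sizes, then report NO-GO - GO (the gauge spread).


GO = nominal - lower_tol (smallest hole = maximum material condition)
GO = 24.3 - 0.398 = 23.902
NO-GO = nominal + upper_tol (largest hole = least material condition)
NO-GO = 24.3 + 0.035 = 24.335
spread = NO-GO - GO = 24.335 - 23.902 = 0.4330

0.4330


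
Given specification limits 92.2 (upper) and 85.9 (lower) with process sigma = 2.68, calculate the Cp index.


Cp = (USL - LSL) / (6 * sigma)
= (92.2 - 85.9) / (6 * 2.68)
= 6.3000 / 16.0800
= 0.3918

0.3918


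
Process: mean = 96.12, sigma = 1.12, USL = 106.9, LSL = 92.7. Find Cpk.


Cpu = (USL - mean) / (3*sigma) = (106.9 - 96.12) / (3*1.12) = 3.2083
Cpl = (mean - LSL) / (3*sigma) = (96.12 - 92.7) / (3*1.12) = 1.0179
Cpk = min(Cpu, Cpl) = 1.0179

1.0179


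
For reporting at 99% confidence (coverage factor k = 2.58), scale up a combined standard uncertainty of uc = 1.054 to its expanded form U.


U = k * uc
U = 2.58 * 1.054
U = 2.7193

2.7193


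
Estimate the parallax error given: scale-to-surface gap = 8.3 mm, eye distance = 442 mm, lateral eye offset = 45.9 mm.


error = h * offset / d
= 8.3 * 45.9 / 442
= 0.8619

0.8619


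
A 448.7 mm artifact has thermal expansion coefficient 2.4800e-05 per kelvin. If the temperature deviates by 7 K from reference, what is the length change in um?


dL = L * alpha * dT
= 448.7 * 2.4800e-05 * 7
= 0.0778943 mm
dL_um = 0.0778943 * 1000 = 77.8943 um

77.8943


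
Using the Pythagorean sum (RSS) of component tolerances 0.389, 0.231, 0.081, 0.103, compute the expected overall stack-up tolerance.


RSS = sqrt(0.389^2 + 0.231^2 + 0.081^2 + 0.103^2)
= sqrt(0.221852)
= 0.4710

0.4710


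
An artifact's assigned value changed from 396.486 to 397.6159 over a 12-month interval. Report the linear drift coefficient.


rate = (v2 - v1) / months
= (397.6159 - 396.486) / 12
= 1.1299 / 12
= 0.0942

0.0942


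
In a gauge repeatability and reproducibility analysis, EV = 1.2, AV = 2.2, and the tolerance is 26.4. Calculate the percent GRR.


GRR = sqrt(EV^2 + AV^2) = sqrt(1.2^2 + 2.2^2) = 2.5059928
%GRR = GRR / tol * 100 = 2.5059928 / 26.4 * 100
%GRR = 9.4924

9.4924


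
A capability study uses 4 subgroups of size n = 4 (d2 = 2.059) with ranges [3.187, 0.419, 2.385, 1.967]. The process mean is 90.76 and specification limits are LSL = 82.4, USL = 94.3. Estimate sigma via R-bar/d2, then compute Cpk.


R_bar = (3.187 + 0.419 + 2.385 + 1.967) / 4 = 1.9895
sigma = R_bar / d2 = 1.9895 / 2.059 = 0.96624575
Cp = (USL - LSL)/(6*sigma) = (94.3 - 82.4)/(6*0.96624575) = 2.0526
Cpu = (94.3 - 90.76)/(3*0.96624575) = 1.2212
Cpl = (90.76 - 82.4)/(3*0.96624575) = 2.8840
Cpk = min(Cpu, Cpl) = 1.2212

1.2212


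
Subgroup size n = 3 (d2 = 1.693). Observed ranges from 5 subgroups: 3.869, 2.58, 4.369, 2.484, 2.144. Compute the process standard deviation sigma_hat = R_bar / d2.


R_bar = (3.869 + 2.58 + 4.369 + 2.484 + 2.144) / 5
R_bar = 15.446 / 5 = 3.0892
sigma_hat = R_bar / d2 = 3.0892 / 1.693 = 1.8247

1.8247


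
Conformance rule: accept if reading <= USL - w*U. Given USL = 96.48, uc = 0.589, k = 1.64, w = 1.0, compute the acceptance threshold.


U = k * uc = 1.64 * 0.589 = 0.96596
guard band g = w * U = 1.0 * 0.96596 = 0.96596
AL = USL - g = 96.48 - 0.96596
AL = 95.5140

95.5140


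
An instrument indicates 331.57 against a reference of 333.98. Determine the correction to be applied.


Correction = standard - reading
= 333.98 - 331.57
= 2.4100

2.4100


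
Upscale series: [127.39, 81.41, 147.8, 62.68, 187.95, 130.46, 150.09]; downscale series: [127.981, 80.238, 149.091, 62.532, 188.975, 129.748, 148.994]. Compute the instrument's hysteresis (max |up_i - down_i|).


|127.39 - 127.981| = 0.5910
|81.41 - 80.238| = 1.1720
|147.8 - 149.091| = 1.2910
|62.68 - 62.532| = 0.1480
|187.95 - 188.975| = 1.0250
|130.46 - 129.748| = 0.7120
|150.09 - 148.994| = 1.0960
hysteresis = max(diffs) = 1.2910

1.2910


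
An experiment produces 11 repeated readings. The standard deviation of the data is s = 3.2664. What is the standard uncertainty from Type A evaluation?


u_A = s / sqrt(n)
u_A = 3.2664 / sqrt(11)
u_A = 3.2664 / 3.3166248
u_A = 0.9849

0.9849


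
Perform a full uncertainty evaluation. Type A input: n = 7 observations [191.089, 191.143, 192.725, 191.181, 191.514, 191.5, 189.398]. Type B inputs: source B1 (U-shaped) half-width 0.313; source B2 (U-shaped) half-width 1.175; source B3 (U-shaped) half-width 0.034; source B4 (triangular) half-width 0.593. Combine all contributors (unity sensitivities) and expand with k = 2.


mean = (191.089 + 191.143 + 192.725 + 191.181 + 191.514 + 191.5 + 189.398) / 7 = 191.2214286
s = sqrt(sum((x - mean)^2)/(n-1)) = 0.98099794
u_A = s / sqrt(n) = 0.98099794 / sqrt(7) = 0.37078237
u_B1 = 0.313 / sqrt(2) = 0.22132442
u_B2 = 1.175 / sqrt(2) = 0.83085047
u_B3 = 0.034 / sqrt(2) = 0.024041631
u_B4 = 0.593 / sqrt(6) = 0.24209124
uc = sqrt(0.37078237^2 + 0.22132442^2 + 0.83085047^2 + 0.024041631^2 + 0.24209124^2) = 0.96745167
U = k * uc = 2 * 0.96745167
U = 1.9349

1.9349


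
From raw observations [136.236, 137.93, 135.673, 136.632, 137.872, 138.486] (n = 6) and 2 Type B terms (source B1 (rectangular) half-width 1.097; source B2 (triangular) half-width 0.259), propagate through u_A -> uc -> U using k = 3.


mean = (136.236 + 137.93 + 135.673 + 136.632 + 137.872 + 138.486) / 6 = 137.1381667
s = sqrt(sum((x - mean)^2)/(n-1)) = 1.1134621
u_A = s / sqrt(n) = 1.1134621 / sqrt(6) = 0.454569
u_B1 = 1.097 / sqrt(3) = 0.63335325
u_B2 = 0.259 / sqrt(6) = 0.10573631
uc = sqrt(0.454569^2 + 0.63335325^2 + 0.10573631^2) = 0.78673343
U = k * uc = 3 * 0.78673343
U = 2.3602

2.3602


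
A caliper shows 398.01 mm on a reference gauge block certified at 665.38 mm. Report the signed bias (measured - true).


Systematic error = measured - true
= 398.01 - 665.38
= -267.3700

-267.3700


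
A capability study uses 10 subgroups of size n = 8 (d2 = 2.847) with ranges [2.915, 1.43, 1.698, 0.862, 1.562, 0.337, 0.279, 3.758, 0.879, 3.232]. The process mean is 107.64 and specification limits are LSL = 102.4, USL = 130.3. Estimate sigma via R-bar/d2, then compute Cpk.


R_bar = (2.915 + 1.43 + 1.698 + 0.862 + 1.562 + 0.337 + 0.279 + 3.758 + 0.879 + 3.232) / 10 = 1.6952
sigma = R_bar / d2 = 1.6952 / 2.847 = 0.59543379
Cp = (USL - LSL)/(6*sigma) = (130.3 - 102.4)/(6*0.59543379) = 7.8094
Cpu = (130.3 - 107.64)/(3*0.59543379) = 12.6854
Cpl = (107.64 - 102.4)/(3*0.59543379) = 2.9334
Cpk = min(Cpu, Cpl) = 2.9334

2.9334


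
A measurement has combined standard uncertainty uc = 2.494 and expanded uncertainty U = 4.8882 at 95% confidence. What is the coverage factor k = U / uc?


k = U / uc
k = 4.8882 / 2.494
k = 1.96

1.96


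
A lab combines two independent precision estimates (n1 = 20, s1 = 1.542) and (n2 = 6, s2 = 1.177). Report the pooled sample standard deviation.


s_p = sqrt(((n1-1)*s1^2 + (n2-1)*s2^2) / (n1+n2-2))
numerator = (20-1)*1.542^2 + (6-1)*1.177^2 = 45.177516 + 6.926645 = 52.104161
denominator = 20 + 6 - 2 = 24
s_p^2 = 52.104161 / 24 = 2.1710067
s_p = sqrt(2.1710067) = 1.4734

1.4734


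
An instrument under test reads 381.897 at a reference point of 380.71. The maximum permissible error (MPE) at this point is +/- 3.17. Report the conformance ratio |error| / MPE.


e = indication - reference = 381.897 - 380.71 = 1.1870
|e| = 1.1870
ratio = |e| / MPE = 1.1870 / 3.17
ratio = 0.3744

0.3744


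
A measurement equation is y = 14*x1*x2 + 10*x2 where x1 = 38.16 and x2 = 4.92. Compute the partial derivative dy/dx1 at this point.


y = 14*x1*x2 + 10*x2
dy/dx1 = 14*x2
Evaluate at x2 = 4.92: c1 = 14 * 4.92
c1 = 68.8800

68.8800


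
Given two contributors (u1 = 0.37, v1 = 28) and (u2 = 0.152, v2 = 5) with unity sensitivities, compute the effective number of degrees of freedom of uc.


uc = sqrt(u1^2 + u2^2) = sqrt(0.37^2 + 0.152^2) = 0.400005
v_eff = uc^4 / (u1^4/v1 + u2^4/v2)
= 0.400005^4 / (0.37^4/28 + 0.152^4/5)
= 0.02560128 / 0.00077610218
v_eff = 32.9870

32.9870


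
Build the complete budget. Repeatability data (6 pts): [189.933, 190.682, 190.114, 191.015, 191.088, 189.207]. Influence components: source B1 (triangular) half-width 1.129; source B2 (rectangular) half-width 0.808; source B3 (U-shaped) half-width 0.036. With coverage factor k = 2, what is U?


mean = (189.933 + 190.682 + 190.114 + 191.015 + 191.088 + 189.207) / 6 = 190.3398333
s = sqrt(sum((x - mean)^2)/(n-1)) = 0.72560414
u_A = s / sqrt(n) = 0.72560414 / sqrt(6) = 0.29622665
u_B1 = 1.129 / sqrt(6) = 0.46091232
u_B2 = 0.808 / sqrt(3) = 0.46649902
u_B3 = 0.036 / sqrt(2) = 0.025455844
uc = sqrt(0.29622665^2 + 0.46091232^2 + 0.46649902^2 + 0.025455844^2) = 0.72004148
U = k * uc = 2 * 0.72004148
U = 1.4401

1.4401


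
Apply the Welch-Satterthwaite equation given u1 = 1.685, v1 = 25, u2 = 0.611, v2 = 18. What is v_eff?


uc = sqrt(u1^2 + u2^2) = sqrt(1.685^2 + 0.611^2) = 1.7923577
v_eff = uc^4 / (u1^4/v1 + u2^4/v2)
= 1.7923577^4 / (1.685^4/25 + 0.611^4/18)
= 10.320453 / 0.33019064
v_eff = 31.2560

31.2560


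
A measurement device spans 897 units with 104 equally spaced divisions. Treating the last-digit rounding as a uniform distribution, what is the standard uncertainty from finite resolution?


resolution = range / divisions
resolution = 897 / 104 = 8.625
u_res = resolution / (2*sqrt(3))
u_res = 8.625 / 3.4641016
u_res = 2.4898

2.4898


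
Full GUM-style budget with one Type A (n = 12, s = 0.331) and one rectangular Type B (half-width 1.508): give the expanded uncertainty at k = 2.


u_A = s / sqrt(n) = 0.331 / sqrt(12) = 0.09555147
u_B = half_width / sqrt(3) = 1.508 / sqrt(3) = 0.87064421
uc = sqrt(u_A^2 + u_B^2) = sqrt(0.09555147^2 + 0.87064421^2) = 0.87587181
U = k * uc = 2 * 0.87587181
U = 1.7517

1.7517


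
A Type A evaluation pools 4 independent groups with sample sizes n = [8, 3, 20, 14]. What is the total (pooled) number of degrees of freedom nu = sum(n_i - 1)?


nu = sum_i (n_i - 1)
nu = ((8 - 1) + (3 - 1) + (20 - 1) + (14 - 1))
nu = 7 + 2 + 19 + 13
nu = 41

41


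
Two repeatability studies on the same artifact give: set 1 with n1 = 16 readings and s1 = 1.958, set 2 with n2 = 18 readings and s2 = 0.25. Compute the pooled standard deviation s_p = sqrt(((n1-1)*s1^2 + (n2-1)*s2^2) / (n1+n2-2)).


s_p = sqrt(((n1-1)*s1^2 + (n2-1)*s2^2) / (n1+n2-2))
numerator = (16-1)*1.958^2 + (18-1)*0.25^2 = 57.50646 + 1.0625 = 58.56896
denominator = 16 + 18 - 2 = 32
s_p^2 = 58.56896 / 32 = 1.83028
s_p = sqrt(1.83028) = 1.3529

1.3529


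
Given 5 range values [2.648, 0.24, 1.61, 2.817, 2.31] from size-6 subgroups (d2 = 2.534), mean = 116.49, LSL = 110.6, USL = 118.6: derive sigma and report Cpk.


R_bar = (2.648 + 0.24 + 1.61 + 2.817 + 2.31) / 5 = 1.925
sigma = R_bar / d2 = 1.925 / 2.534 = 0.75966851
Cp = (USL - LSL)/(6*sigma) = (118.6 - 110.6)/(6*0.75966851) = 1.7552
Cpu = (118.6 - 116.49)/(3*0.75966851) = 0.9258
Cpl = (116.49 - 110.6)/(3*0.75966851) = 2.5845
Cpk = min(Cpu, Cpl) = 0.9258

0.9258


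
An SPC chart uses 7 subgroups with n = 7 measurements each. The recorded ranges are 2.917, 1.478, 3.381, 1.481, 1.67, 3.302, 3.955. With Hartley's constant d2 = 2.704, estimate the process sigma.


R_bar = (2.917 + 1.478 + 3.381 + 1.481 + 1.67 + 3.302 + 3.955) / 7
R_bar = 18.184 / 7 = 2.5977143
sigma_hat = R_bar / d2 = 2.5977143 / 2.704 = 0.9607

0.9607


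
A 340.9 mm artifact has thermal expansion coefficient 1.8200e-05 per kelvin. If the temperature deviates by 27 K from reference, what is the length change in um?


dL = L * alpha * dT
= 340.9 * 1.8200e-05 * 27
= 0.1675183 mm
dL_um = 0.1675183 * 1000 = 167.5183 um

167.5183


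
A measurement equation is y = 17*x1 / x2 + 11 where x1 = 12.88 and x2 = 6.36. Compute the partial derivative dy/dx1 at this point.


y = 17*x1 / x2 + 11
dy/dx1 = 17/x2
Evaluate at x2 = 6.36: c1 = 17 / 6.36
c1 = 2.6730

2.6730


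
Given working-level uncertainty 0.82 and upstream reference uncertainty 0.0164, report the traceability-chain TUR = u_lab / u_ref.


TUR = u_lab / u_ref
= 0.82 / 0.0164
= 50.0000

50.0000


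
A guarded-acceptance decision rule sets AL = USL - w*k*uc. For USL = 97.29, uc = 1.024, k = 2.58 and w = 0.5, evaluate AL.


U = k * uc = 2.58 * 1.024 = 2.64192
guard band g = w * U = 0.5 * 2.64192 = 1.32096
AL = USL - g = 97.29 - 1.32096
AL = 95.9690

95.9690


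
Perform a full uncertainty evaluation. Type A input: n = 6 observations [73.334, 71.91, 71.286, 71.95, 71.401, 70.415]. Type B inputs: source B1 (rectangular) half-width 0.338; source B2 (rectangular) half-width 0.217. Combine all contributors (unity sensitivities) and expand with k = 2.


mean = (73.334 + 71.91 + 71.286 + 71.95 + 71.401 + 70.415) / 6 = 71.716
s = sqrt(sum((x - mean)^2)/(n-1)) = 0.96819853
u_A = s / sqrt(n) = 0.96819853 / sqrt(6) = 0.39526539
u_B1 = 0.338 / sqrt(3) = 0.19514439
u_B2 = 0.217 / sqrt(3) = 0.12528501
uc = sqrt(0.39526539^2 + 0.19514439^2 + 0.12528501^2) = 0.45827109
U = k * uc = 2 * 0.45827109
U = 0.9165

0.9165


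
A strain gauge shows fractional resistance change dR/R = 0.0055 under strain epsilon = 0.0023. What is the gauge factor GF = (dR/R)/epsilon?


GF = (dR/R) / epsilon
= 0.0055 / 0.0023
= 2.3913

2.3913


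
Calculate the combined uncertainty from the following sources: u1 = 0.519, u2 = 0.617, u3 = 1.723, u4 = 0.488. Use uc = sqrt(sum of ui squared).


uc = sqrt(0.519^2 + 0.617^2 + 1.723^2 + 0.488^2)
uc = sqrt(3.856923)
uc = 1.9639

1.9639


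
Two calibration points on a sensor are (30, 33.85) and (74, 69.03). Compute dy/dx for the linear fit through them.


slope = (y2 - y1) / (x2 - x1)
= (69.03 - 33.85) / (74 - 30)
= 35.1800 / 44
= 0.7995

0.7995


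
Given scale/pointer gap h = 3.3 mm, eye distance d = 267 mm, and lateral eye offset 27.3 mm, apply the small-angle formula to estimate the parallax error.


error = h * offset / d
= 3.3 * 27.3 / 267
= 0.3374

0.3374


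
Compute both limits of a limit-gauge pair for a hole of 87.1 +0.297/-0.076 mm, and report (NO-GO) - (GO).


GO = nominal - lower_tol (smallest hole = maximum material condition)
GO = 87.1 - 0.076 = 87.024
NO-GO = nominal + upper_tol (largest hole = least material condition)
NO-GO = 87.1 + 0.297 = 87.397
spread = NO-GO - GO = 87.397 - 87.024 = 0.3730

0.3730


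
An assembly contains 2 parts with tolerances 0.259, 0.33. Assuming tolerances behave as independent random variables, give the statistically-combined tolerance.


RSS = sqrt(0.259^2 + 0.33^2)
= sqrt(0.175981)
= 0.4195

0.4195


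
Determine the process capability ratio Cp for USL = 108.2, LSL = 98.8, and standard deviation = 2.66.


Cp = (USL - LSL) / (6 * sigma)
= (108.2 - 98.8) / (6 * 2.66)
= 9.4000 / 15.9600
= 0.5890

0.5890


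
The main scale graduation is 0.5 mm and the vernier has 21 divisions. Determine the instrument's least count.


LC = MSD / n_div
= 0.5 / 21
= 0.0238

0.0238


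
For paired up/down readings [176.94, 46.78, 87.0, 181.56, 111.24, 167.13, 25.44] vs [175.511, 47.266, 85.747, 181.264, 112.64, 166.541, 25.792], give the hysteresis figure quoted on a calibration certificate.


|176.94 - 175.511| = 1.4290
|46.78 - 47.266| = 0.4860
|87.0 - 85.747| = 1.2530
|181.56 - 181.264| = 0.2960
|111.24 - 112.64| = 1.4000
|167.13 - 166.541| = 0.5890
|25.44 - 25.792| = 0.3520
hysteresis = max(diffs) = 1.4290

1.4290


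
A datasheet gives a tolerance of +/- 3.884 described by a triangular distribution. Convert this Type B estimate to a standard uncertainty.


u_B = half_width / sqrt(6)
u_B = 3.884 / 2.4494897
u_B = 1.5856

1.5856


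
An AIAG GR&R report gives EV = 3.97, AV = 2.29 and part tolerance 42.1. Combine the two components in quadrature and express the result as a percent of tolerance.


GRR = sqrt(EV^2 + AV^2) = sqrt(3.97^2 + 2.29^2) = 4.5831212
%GRR = GRR / tol * 100 = 4.5831212 / 42.1 * 100
%GRR = 10.8863

10.8863


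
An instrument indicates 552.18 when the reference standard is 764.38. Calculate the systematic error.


Systematic error = measured - true
= 552.18 - 764.38
= -212.2000

-212.2000


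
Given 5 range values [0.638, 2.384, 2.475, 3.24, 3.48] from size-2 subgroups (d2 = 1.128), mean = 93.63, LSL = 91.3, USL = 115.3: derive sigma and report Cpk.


R_bar = (0.638 + 2.384 + 2.475 + 3.24 + 3.48) / 5 = 2.4434
sigma = R_bar / d2 = 2.4434 / 1.128 = 2.1661348
Cp = (USL - LSL)/(6*sigma) = (115.3 - 91.3)/(6*2.1661348) = 1.8466
Cpu = (115.3 - 93.63)/(3*2.1661348) = 3.3347
Cpl = (93.63 - 91.3)/(3*2.1661348) = 0.3585
Cpk = min(Cpu, Cpl) = 0.3585

0.3585


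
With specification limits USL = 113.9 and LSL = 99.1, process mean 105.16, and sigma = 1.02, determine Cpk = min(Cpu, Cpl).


Cpu = (USL - mean) / (3*sigma) = (113.9 - 105.16) / (3*1.02) = 2.8562
Cpl = (mean - LSL) / (3*sigma) = (105.16 - 99.1) / (3*1.02) = 1.9804
Cpk = min(Cpu, Cpl) = 1.9804

1.9804


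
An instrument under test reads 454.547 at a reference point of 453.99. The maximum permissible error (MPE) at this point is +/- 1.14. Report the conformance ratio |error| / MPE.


e = indication - reference = 454.547 - 453.99 = 0.5570
|e| = 0.5570
ratio = |e| / MPE = 0.5570 / 1.14
ratio = 0.4886

0.4886


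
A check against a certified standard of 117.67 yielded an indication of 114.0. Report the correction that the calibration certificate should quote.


Correction = standard - reading
= 117.67 - 114.0
= 3.6700

3.6700


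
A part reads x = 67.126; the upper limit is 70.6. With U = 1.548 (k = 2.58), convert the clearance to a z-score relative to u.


u = U / k = 1.548 / 2.58 = 0.6
margin = |USL - x| = |70.6 - 67.126| = 3.474
z = margin / u = 3.474 / 0.6
z = 5.7900

5.7900


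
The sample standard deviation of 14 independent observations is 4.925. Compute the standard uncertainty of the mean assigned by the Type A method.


u_A = s / sqrt(n)
u_A = 4.925 / sqrt(14)
u_A = 4.925 / 3.7416574
u_A = 1.3163

1.3163


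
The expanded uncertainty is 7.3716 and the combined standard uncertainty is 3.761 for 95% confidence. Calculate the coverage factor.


k = U / uc
k = 7.3716 / 3.761
k = 1.96

1.96


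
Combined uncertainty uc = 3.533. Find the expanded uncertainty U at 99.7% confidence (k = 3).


U = k * uc
U = 3 * 3.533
U = 10.5990

10.5990


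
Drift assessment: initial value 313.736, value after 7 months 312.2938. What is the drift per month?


rate = (v2 - v1) / months
= (312.2938 - 313.736) / 7
= -1.4422 / 7
= -0.2060

-0.2060


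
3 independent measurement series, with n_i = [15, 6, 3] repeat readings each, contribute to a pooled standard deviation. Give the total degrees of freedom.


nu = sum_i (n_i - 1)
nu = ((15 - 1) + (6 - 1) + (3 - 1))
nu = 14 + 5 + 2
nu = 21

21


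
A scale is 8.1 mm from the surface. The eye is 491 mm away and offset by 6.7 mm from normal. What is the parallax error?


error = h * offset / d
= 8.1 * 6.7 / 491
= 0.1105

0.1105


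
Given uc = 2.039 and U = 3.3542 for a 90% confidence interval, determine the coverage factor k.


k = U / uc
k = 3.3542 / 2.039
k = 1.645

1.645


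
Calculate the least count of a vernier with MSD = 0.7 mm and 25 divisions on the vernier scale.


LC = MSD / n_div
= 0.7 / 25
= 0.0280

0.0280


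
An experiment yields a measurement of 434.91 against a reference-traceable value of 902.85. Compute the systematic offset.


Systematic error = measured - true
= 434.91 - 902.85
= -467.9400

-467.9400


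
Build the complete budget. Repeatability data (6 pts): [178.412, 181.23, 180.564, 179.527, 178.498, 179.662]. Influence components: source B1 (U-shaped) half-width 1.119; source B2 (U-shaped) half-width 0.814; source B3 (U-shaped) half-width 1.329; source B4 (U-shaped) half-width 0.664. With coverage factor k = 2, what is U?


mean = (178.412 + 181.23 + 180.564 + 179.527 + 178.498 + 179.662) / 6 = 179.6488333
s = sqrt(sum((x - mean)^2)/(n-1)) = 1.1141642
u_A = s / sqrt(n) = 1.1141642 / sqrt(6) = 0.45485563
u_B1 = 1.119 / sqrt(2) = 0.79125249
u_B2 = 0.814 / sqrt(2) = 0.57558492
u_B3 = 1.329 / sqrt(2) = 0.93974491
u_B4 = 0.664 / sqrt(2) = 0.4695189
uc = sqrt(0.45485563^2 + 0.79125249^2 + 0.57558492^2 + 0.93974491^2 + 0.4695189^2) = 1.5059351
U = k * uc = 2 * 1.5059351
U = 3.0119

3.0119


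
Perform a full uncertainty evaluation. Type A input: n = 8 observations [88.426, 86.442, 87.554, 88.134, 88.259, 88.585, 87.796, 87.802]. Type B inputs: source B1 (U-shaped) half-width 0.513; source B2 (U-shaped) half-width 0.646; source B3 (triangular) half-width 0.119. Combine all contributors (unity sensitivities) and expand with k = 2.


mean = (88.426 + 86.442 + 87.554 + 88.134 + 88.259 + 88.585 + 87.796 + 87.802) / 8 = 87.87475
s = sqrt(sum((x - mean)^2)/(n-1)) = 0.67510184
u_A = s / sqrt(n) = 0.67510184 / sqrt(8) = 0.23868454
u_B1 = 0.513 / sqrt(2) = 0.36274578
u_B2 = 0.646 / sqrt(2) = 0.45679098
u_B3 = 0.119 / sqrt(6) = 0.048581547
uc = sqrt(0.23868454^2 + 0.36274578^2 + 0.45679098^2 + 0.048581547^2) = 0.63211785
U = k * uc = 2 * 0.63211785
U = 1.2642

1.2642


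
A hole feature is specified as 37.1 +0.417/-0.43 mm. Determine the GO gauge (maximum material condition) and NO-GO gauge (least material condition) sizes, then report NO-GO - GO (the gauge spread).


GO = nominal - lower_tol (smallest hole = maximum material condition)
GO = 37.1 - 0.43 = 36.67
NO-GO = nominal + upper_tol (largest hole = least material condition)
NO-GO = 37.1 + 0.417 = 37.517
spread = NO-GO - GO = 37.517 - 36.67 = 0.8470

0.8470


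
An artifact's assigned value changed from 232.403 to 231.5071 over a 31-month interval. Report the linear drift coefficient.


rate = (v2 - v1) / months
= (231.5071 - 232.403) / 31
= -0.8959 / 31
= -0.0289

-0.0289


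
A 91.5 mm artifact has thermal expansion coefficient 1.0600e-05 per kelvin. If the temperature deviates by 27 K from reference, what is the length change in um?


dL = L * alpha * dT
= 91.5 * 1.0600e-05 * 27
= 0.0261873 mm
dL_um = 0.0261873 * 1000 = 26.1873 um

26.1873


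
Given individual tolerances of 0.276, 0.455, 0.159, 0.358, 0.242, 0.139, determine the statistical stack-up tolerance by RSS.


RSS = sqrt(0.276^2 + 0.455^2 + 0.159^2 + 0.358^2 + 0.242^2 + 0.139^2)
= sqrt(0.514531)
= 0.7173

0.7173


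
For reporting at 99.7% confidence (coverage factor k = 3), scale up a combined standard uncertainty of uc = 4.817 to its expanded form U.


U = k * uc
U = 3 * 4.817
U = 14.4510

14.4510


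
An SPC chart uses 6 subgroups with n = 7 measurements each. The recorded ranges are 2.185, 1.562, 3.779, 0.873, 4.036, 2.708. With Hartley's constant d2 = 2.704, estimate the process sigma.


R_bar = (2.185 + 1.562 + 3.779 + 0.873 + 4.036 + 2.708) / 6
R_bar = 15.143 / 6 = 2.5238333
sigma_hat = R_bar / d2 = 2.5238333 / 2.704 = 0.9334

0.9334


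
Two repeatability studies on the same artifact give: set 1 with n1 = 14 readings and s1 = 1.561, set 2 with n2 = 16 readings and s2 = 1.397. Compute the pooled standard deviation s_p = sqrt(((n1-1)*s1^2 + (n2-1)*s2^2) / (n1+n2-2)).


s_p = sqrt(((n1-1)*s1^2 + (n2-1)*s2^2) / (n1+n2-2))
numerator = (14-1)*1.561^2 + (16-1)*1.397^2 = 31.677373 + 29.274135 = 60.951508
denominator = 14 + 16 - 2 = 28
s_p^2 = 60.951508 / 28 = 2.1768396
s_p = sqrt(2.1768396) = 1.4754

1.4754


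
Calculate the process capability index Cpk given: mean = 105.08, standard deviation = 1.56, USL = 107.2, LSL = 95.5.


Cpu = (USL - mean) / (3*sigma) = (107.2 - 105.08) / (3*1.56) = 0.4530
Cpl = (mean - LSL) / (3*sigma) = (105.08 - 95.5) / (3*1.56) = 2.0470
Cpk = min(Cpu, Cpl) = 0.4530

0.4530


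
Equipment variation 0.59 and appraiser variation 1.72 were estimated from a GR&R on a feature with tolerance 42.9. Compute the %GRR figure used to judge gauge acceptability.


GRR = sqrt(EV^2 + AV^2) = sqrt(0.59^2 + 1.72^2) = 1.8183784
%GRR = GRR / tol * 100 = 1.8183784 / 42.9 * 100
%GRR = 4.2386

4.2386


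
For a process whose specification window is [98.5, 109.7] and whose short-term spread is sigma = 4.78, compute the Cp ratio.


Cp = (USL - LSL) / (6 * sigma)
= (109.7 - 98.5) / (6 * 4.78)
= 11.2000 / 28.6800
= 0.3905

0.3905


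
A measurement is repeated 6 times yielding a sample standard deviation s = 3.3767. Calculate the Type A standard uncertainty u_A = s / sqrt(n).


u_A = s / sqrt(n)
u_A = 3.3767 / sqrt(6)
u_A = 3.3767 / 2.4494897
u_A = 1.3785

1.3785


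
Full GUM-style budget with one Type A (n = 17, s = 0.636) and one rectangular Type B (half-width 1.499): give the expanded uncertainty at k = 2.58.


u_A = s / sqrt(n) = 0.636 / sqrt(17) = 0.15425266
u_B = half_width / sqrt(3) = 1.499 / sqrt(3) = 0.86544805
uc = sqrt(u_A^2 + u_B^2) = sqrt(0.15425266^2 + 0.86544805^2) = 0.87908715
U = k * uc = 2.58 * 0.87908715
U = 2.2680

2.2680


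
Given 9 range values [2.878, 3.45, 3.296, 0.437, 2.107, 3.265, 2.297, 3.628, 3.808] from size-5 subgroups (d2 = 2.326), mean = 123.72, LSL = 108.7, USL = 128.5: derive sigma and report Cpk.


R_bar = (2.878 + 3.45 + 3.296 + 0.437 + 2.107 + 3.265 + 2.297 + 3.628 + 3.808) / 9 = 2.7962222
sigma = R_bar / d2 = 2.7962222 / 2.326 = 1.2021592
Cp = (USL - LSL)/(6*sigma) = (128.5 - 108.7)/(6*1.2021592) = 2.7451
Cpu = (128.5 - 123.72)/(3*1.2021592) = 1.3254
Cpl = (123.72 - 108.7)/(3*1.2021592) = 4.1647
Cpk = min(Cpu, Cpl) = 1.3254

1.3254


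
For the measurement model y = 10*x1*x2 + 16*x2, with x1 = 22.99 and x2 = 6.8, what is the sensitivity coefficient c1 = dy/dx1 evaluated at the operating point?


y = 10*x1*x2 + 16*x2
dy/dx1 = 10*x2
Evaluate at x2 = 6.8: c1 = 10 * 6.8
c1 = 68.0000

68.0000


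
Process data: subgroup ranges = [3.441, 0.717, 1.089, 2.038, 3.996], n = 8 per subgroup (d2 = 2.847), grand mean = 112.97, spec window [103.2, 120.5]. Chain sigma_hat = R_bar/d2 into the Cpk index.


R_bar = (3.441 + 0.717 + 1.089 + 2.038 + 3.996) / 5 = 2.2562
sigma = R_bar / d2 = 2.2562 / 2.847 = 0.79248332
Cp = (USL - LSL)/(6*sigma) = (120.5 - 103.2)/(6*0.79248332) = 3.6384
Cpu = (120.5 - 112.97)/(3*0.79248332) = 3.1673
Cpl = (112.97 - 103.2)/(3*0.79248332) = 4.1094
Cpk = min(Cpu, Cpl) = 3.1673

3.1673
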